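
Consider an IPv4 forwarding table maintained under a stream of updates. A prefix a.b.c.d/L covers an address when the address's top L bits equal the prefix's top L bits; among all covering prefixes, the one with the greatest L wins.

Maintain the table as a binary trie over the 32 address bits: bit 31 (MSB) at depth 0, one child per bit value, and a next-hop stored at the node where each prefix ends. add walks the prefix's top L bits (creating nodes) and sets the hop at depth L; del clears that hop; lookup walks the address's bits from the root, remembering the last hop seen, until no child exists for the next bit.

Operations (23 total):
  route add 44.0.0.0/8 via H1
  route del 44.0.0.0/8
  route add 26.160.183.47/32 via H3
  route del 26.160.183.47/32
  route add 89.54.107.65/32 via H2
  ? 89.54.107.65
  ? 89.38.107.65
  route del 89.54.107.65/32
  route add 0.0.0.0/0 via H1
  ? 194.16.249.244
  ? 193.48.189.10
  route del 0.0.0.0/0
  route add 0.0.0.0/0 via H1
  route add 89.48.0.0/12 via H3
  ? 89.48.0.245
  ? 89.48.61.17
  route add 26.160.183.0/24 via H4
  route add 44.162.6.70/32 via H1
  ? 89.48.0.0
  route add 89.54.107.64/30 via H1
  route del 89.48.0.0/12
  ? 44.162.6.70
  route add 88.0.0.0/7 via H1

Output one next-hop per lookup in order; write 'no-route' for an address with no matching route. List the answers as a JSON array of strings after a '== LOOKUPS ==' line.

Process each operation:
  add 44.0.0.0/8 -> H1 at depth 8
  - 44.0.0.0/8 clear@8
  add 26.160.183.47/32 -> H3 at depth 32
  - 26.160.183.47/32 clear@32
  add 89.54.107.65/32 -> H2 at depth 32
  Q 89.54.107.65: descend 01011001001101100110101101000001 ; hops seen [H2] ; pick H2
  Q 89.38.107.65: descend 01011001001 ; hops seen [∅] ; pick no-route
  - 89.54.107.65/32 clear@32
  add 0.0.0.0/0 -> H1 at depth 0
  Q 194.16.249.244: descend ε ; hops seen [H1] ; pick H1
  Q 193.48.189.10: descend ε ; hops seen [H1] ; pick H1
  - 0.0.0.0/0 clear@0
  add 0.0.0.0/0 -> H1 at depth 0
  add 89.48.0.0/12 -> H3 at depth 12
  Q 89.48.0.245: descend 0101100100110 ; hops seen [H1,H3] ; pick H3
  Q 89.48.61.17: descend 0101100100110 ; hops seen [H1,H3] ; pick H3
  add 26.160.183.0/24 -> H4 at depth 24
  add 44.162.6.70/32 -> H1 at depth 32
  Q 89.48.0.0: descend 0101100100110 ; hops seen [H1,H3] ; pick H3
  add 89.54.107.64/30 -> H1 at depth 30
  - 89.48.0.0/12 clear@12
  Q 44.162.6.70: descend 00101100101000100000011001000110 ; hops seen [H1,H1] ; pick H1
  add 88.0.0.0/7 -> H1 at depth 7

== LOOKUPS ==
["H2","no-route","H1","H1","H3","H3","H3","H1"]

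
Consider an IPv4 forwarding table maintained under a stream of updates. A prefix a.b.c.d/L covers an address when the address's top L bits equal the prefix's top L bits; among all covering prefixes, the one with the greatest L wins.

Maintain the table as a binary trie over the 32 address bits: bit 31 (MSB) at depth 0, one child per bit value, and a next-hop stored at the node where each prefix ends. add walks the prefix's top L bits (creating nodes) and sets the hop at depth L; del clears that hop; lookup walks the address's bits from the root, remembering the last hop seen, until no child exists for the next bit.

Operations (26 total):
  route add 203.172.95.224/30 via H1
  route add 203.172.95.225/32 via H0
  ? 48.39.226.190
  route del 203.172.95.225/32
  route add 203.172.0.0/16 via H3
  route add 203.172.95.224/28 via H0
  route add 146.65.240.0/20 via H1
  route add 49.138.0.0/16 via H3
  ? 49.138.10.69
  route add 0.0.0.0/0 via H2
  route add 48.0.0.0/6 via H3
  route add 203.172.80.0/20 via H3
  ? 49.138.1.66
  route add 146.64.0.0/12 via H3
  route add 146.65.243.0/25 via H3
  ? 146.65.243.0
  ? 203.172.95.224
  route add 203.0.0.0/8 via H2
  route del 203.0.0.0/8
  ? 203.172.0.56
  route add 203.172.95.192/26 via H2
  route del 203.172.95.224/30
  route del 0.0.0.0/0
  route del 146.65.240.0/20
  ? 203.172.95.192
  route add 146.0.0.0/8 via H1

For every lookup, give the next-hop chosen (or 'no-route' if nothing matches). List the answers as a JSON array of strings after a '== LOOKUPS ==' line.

Apply in order:
  add 203.172.95.224/30 -> H1 at depth 30
  add 203.172.95.225/32 -> H0 at depth 32
  lookup 48.39.226.190: bits ε walk d0:- -> no-route
  del 203.172.95.225/32 (clear depth 32)
  add 203.172.0.0/16 -> H3 at depth 16
  add 203.172.95.224/28 -> H0 at depth 28
  add 146.65.240.0/20 -> H1 at depth 20
  add 49.138.0.0/16 -> H3 at depth 16
  lookup 49.138.10.69: bits 0011000110001010 walk d0:-→d1:-→d2:-→d3:-→d4:-→d5:-→d6:-→d7:-→d8:-→d9:-→d10:-→d11:-→d12:-→d13:-→d14:-→d15:-→d16:H3 -> H3
  add 0.0.0.0/0 -> H2 at depth 0
  add 48.0.0.0/6 -> H3 at depth 6
  add 203.172.80.0/20 -> H3 at depth 20
  lookup 49.138.1.66: bits 0011000110001010 walk d0:H2→d1:-→d2:-→d3:-→d4:-→d5:-→d6:H3→d7:-→d8:-→d9:-→d10:-→d11:-→d12:-→d13:-→d14:-→d15:-→d16:H3 -> H3
  add 146.64.0.0/12 -> H3 at depth 12
  add 146.65.243.0/25 -> H3 at depth 25
  lookup 146.65.243.0: bits 1001001001000001111100110 walk d0:H2→d1:-→d2:-→d3:-→d4:-→d5:-→d6:-→d7:-→d8:-→d9:-→d10:-→d11:-→d12:H3→d13:-→d14:-→d15:-→d16:-→d17:-→d18:-→d19:-→d20:H1→d21:-→d22:-→d23:-→d24:-→d25:H3 -> H3
  lookup 203.172.95.224: bits 1100101110101100010111111110000 walk d0:H2→d1:-→d2:-→d3:-→d4:-→d5:-→d6:-→d7:-→d8:-→d9:-→d10:-→d11:-→d12:-→d13:-→d14:-→d15:-→d16:H3→d17:-→d18:-→d19:-→d20:H3→d21:-→d22:-→d23:-→d24:-→d25:-→d26:-→d27:-→d28:H0→d29:-→d30:H1→d31:- -> H1
  add 203.0.0.0/8 -> H2 at depth 8
  del 203.0.0.0/8 (clear depth 8)
  lookup 203.172.0.56: bits 11001011101011000 walk d0:H2→d1:-→d2:-→d3:-→d4:-→d5:-→d6:-→d7:-→d8:-→d9:-→d10:-→d11:-→d12:-→d13:-→d14:-→d15:-→d16:H3→d17:- -> H3
  add 203.172.95.192/26 -> H2 at depth 26
  del 203.172.95.224/30 (clear depth 30)
  del 0.0.0.0/0 (clear depth 0)
  del 146.65.240.0/20 (clear depth 20)
  lookup 203.172.95.192: bits 11001011101011000101111111 walk d0:-→d1:-→d2:-→d3:-→d4:-→d5:-→d6:-→d7:-→d8:-→d9:-→d10:-→d11:-→d12:-→d13:-→d14:-→d15:-→d16:H3→d17:-→d18:-→d19:-→d20:H3→d21:-→d22:-→d23:-→d24:-→d25:-→d26:H2 -> H2
  add 146.0.0.0/8 -> H1 at depth 8

== LOOKUPS ==
["no-route","H3","H3","H3","H1","H3","H2"]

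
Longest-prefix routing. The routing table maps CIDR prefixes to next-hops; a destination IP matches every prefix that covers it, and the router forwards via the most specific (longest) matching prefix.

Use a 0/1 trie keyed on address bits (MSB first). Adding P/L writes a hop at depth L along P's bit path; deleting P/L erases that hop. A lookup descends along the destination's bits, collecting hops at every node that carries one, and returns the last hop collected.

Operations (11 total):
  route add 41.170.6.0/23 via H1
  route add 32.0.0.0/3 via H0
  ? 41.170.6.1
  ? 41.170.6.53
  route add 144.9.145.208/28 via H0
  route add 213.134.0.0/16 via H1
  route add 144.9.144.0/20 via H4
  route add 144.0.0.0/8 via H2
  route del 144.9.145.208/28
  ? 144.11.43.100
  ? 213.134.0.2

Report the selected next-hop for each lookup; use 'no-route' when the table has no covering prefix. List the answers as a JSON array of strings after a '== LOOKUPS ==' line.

Apply in order:
  add 41.170.6.0/23 -> H1 at depth 23
  add 32.0.0.0/3 -> H0 at depth 3
  ? 41.170.6.1  path d0:-→d1:-→d2:-→d3:H0→d4:-→d5:-→d6:-→d7:-→d8:-→d9:-→d10:-→d11:-→d12:-→d13:-→d14:-→d15:-→d16:-→d17:-→d18:-→d19:-→d20:-→d21:-→d22:-→d23:H1  best=H1
  ? 41.170.6.53  path d0:-→d1:-→d2:-→d3:H0→d4:-→d5:-→d6:-→d7:-→d8:-→d9:-→d10:-→d11:-→d12:-→d13:-→d14:-→d15:-→d16:-→d17:-→d18:-→d19:-→d20:-→d21:-→d22:-→d23:H1  best=H1
  add 144.9.145.208/28 -> H0 at depth 28
  add 213.134.0.0/16 -> H1 at depth 16
  add 144.9.144.0/20 -> H4 at depth 20
  add 144.0.0.0/8 -> H2 at depth 8
  - 144.9.145.208/28 clear@28
  ? 144.11.43.100  path d0:-→d1:-→d2:-→d3:-→d4:-→d5:-→d6:-→d7:-→d8:H2→d9:-→d10:-→d11:-→d12:-→d13:-→d14:-  best=H2
  ? 213.134.0.2  path d0:-→d1:-→d2:-→d3:-→d4:-→d5:-→d6:-→d7:-→d8:-→d9:-→d10:-→d11:-→d12:-→d13:-→d14:-→d15:-→d16:H1  best=H1

== LOOKUPS ==
["H1","H1","H2","H1"]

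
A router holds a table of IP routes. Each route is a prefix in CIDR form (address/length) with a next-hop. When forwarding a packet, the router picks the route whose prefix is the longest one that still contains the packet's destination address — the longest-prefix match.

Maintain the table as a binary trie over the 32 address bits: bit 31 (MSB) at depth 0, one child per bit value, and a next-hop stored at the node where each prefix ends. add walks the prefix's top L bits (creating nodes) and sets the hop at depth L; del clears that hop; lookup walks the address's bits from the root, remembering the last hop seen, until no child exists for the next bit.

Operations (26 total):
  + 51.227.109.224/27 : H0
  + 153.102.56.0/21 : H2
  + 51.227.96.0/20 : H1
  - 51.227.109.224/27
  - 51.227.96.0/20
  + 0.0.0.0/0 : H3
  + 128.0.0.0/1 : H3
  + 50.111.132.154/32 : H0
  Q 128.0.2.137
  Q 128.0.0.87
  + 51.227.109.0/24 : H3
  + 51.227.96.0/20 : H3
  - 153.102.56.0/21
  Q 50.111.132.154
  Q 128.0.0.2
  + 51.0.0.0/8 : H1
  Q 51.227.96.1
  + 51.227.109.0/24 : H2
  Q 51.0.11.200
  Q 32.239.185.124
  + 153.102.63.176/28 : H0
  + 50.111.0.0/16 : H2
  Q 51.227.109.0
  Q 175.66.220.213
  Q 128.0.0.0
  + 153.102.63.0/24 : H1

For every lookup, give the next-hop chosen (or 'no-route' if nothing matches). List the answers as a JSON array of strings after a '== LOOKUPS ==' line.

Process each operation:
  + 51.227.109.224/27 (H0) depth=27
  + 153.102.56.0/21 (H2) depth=21
  + 51.227.96.0/20 (H1) depth=20
  del 51.227.109.224/27 (clear depth 27)
  del 51.227.96.0/20 (clear depth 20)
  + 0.0.0.0/0 (H3) depth=0
  + 128.0.0.0/1 (H3) depth=1
  + 50.111.132.154/32 (H0) depth=32
  Q 128.0.2.137: descend 100 ; hops seen [H3,H3] ; pick H3
  Q 128.0.0.87: descend 100 ; hops seen [H3,H3] ; pick H3
  + 51.227.109.0/24 (H3) depth=24
  + 51.227.96.0/20 (H3) depth=20
  del 153.102.56.0/21 (clear depth 21)
  Q 50.111.132.154: descend 00110010011011111000010010011010 ; hops seen [H3,H0] ; pick H0
  Q 128.0.0.2: descend 100 ; hops seen [H3,H3] ; pick H3
  + 51.0.0.0/8 (H1) depth=8
  Q 51.227.96.1: descend 00110011111000110110 ; hops seen [H3,H1,H3] ; pick H3
  + 51.227.109.0/24 (H2) depth=24
  Q 51.0.11.200: descend 00110011 ; hops seen [H3,H1] ; pick H1
  Q 32.239.185.124: descend 001 ; hops seen [H3] ; pick H3
  + 153.102.63.176/28 (H0) depth=28
  + 50.111.0.0/16 (H2) depth=16
  Q 51.227.109.0: descend 001100111110001101101101 ; hops seen [H3,H1,H3,H2] ; pick H2
  Q 175.66.220.213: descend 10 ; hops seen [H3,H3] ; pick H3
  Q 128.0.0.0: descend 100 ; hops seen [H3,H3] ; pick H3
  + 153.102.63.0/24 (H1) depth=24

== LOOKUPS ==
["H3","H3","H0","H3","H3","H1","H3","H2","H3","H3"]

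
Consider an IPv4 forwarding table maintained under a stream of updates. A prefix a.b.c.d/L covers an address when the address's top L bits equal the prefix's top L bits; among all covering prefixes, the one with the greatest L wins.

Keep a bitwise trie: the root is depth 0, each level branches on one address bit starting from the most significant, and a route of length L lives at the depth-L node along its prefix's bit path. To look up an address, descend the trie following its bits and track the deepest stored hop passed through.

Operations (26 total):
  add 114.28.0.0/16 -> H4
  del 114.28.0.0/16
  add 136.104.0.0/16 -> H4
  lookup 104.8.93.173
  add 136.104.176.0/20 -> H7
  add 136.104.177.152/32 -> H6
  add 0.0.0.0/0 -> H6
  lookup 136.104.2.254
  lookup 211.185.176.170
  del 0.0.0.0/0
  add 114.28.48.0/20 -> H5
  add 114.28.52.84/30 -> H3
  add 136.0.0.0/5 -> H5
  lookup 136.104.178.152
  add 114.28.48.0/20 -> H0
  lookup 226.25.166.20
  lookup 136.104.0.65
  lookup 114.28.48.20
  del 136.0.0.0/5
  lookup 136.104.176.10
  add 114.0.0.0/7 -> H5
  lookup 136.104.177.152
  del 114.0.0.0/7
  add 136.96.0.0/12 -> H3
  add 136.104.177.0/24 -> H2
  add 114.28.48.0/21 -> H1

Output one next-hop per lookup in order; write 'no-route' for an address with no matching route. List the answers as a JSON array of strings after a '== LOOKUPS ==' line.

Apply in order:
  + 114.28.0.0/16 (H4) depth=16
  - 114.28.0.0/16 clear@16
  + 136.104.0.0/16 (H4) depth=16
  lookup 104.8.93.173: bits 011 walk d0:-→d1:-→d2:-→d3:- -> no-route
  + 136.104.176.0/20 (H7) depth=20
  + 136.104.177.152/32 (H6) depth=32
  + 0.0.0.0/0 (H6) depth=0
  lookup 136.104.2.254: bits 1000100001101000 walk d0:H6→d1:-→d2:-→d3:-→d4:-→d5:-→d6:-→d7:-→d8:-→d9:-→d10:-→d11:-→d12:-→d13:-→d14:-→d15:-→d16:H4 -> H4
  lookup 211.185.176.170: bits 1 walk d0:H6→d1:- -> H6
  - 0.0.0.0/0 clear@0
  + 114.28.48.0/20 (H5) depth=20
  + 114.28.52.84/30 (H3) depth=30
  + 136.0.0.0/5 (H5) depth=5
  lookup 136.104.178.152: bits 1000100001101000101100 walk d0:-→d1:-→d2:-→d3:-→d4:-→d5:H5→d6:-→d7:-→d8:-→d9:-→d10:-→d11:-→d12:-→d13:-→d14:-→d15:-→d16:H4→d17:-→d18:-→d19:-→d20:H7→d21:-→d22:- -> H7
  + 114.28.48.0/20 (H0) depth=20
  lookup 226.25.166.20: bits 1 walk d0:-→d1:- -> no-route
  lookup 136.104.0.65: bits 1000100001101000 walk d0:-→d1:-→d2:-→d3:-→d4:-→d5:H5→d6:-→d7:-→d8:-→d9:-→d10:-→d11:-→d12:-→d13:-→d14:-→d15:-→d16:H4 -> H4
  lookup 114.28.48.20: bits 011100100001110000110 walk d0:-→d1:-→d2:-→d3:-→d4:-→d5:-→d6:-→d7:-→d8:-→d9:-→d10:-→d11:-→d12:-→d13:-→d14:-→d15:-→d16:-→d17:-→d18:-→d19:-→d20:H0→d21:- -> H0
  - 136.0.0.0/5 clear@5
  lookup 136.104.176.10: bits 10001000011010001011000 walk d0:-→d1:-→d2:-→d3:-→d4:-→d5:-→d6:-→d7:-→d8:-→d9:-→d10:-→d11:-→d12:-→d13:-→d14:-→d15:-→d16:H4→d17:-→d18:-→d19:-→d20:H7→d21:-→d22:-→d23:- -> H7
  + 114.0.0.0/7 (H5) depth=7
  lookup 136.104.177.152: bits 10001000011010001011000110011000 walk d0:-→d1:-→d2:-→d3:-→d4:-→d5:-→d6:-→d7:-→d8:-→d9:-→d10:-→d11:-→d12:-→d13:-→d14:-→d15:-→d16:H4→d17:-→d18:-→d19:-→d20:H7→d21:-→d22:-→d23:-→d24:-→d25:-→d26:-→d27:-→d28:-→d29:-→d30:-→d31:-→d32:H6 -> H6
  - 114.0.0.0/7 clear@7
  + 136.96.0.0/12 (H3) depth=12
  + 136.104.177.0/24 (H2) depth=24
  + 114.28.48.0/21 (H1) depth=21

== LOOKUPS ==
["no-route","H4","H6","H7","no-route","H4","H0","H7","H6"]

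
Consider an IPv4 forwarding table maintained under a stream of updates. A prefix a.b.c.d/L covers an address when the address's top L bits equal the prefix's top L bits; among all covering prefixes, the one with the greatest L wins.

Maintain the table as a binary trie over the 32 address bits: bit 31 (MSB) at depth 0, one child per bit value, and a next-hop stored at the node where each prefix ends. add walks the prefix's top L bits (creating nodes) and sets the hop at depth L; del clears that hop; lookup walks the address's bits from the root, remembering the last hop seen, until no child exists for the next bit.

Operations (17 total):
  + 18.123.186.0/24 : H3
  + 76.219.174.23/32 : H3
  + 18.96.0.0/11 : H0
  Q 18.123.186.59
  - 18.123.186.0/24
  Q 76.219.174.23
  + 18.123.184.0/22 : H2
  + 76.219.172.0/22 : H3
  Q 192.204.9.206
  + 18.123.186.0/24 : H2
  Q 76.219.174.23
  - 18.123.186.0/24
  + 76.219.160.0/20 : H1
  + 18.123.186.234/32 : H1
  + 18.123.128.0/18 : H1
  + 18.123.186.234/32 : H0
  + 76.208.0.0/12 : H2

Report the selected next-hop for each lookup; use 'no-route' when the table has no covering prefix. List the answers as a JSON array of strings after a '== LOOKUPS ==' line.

Apply in order:
  + 18.123.186.0/24 (H3) depth=24
  + 76.219.174.23/32 (H3) depth=32
  + 18.96.0.0/11 (H0) depth=11
  lookup 18.123.186.59: bits 000100100111101110111010 walk d0:-→d1:-→d2:-→d3:-→d4:-→d5:-→d6:-→d7:-→d8:-→d9:-→d10:-→d11:H0→d12:-→d13:-→d14:-→d15:-→d16:-→d17:-→d18:-→d19:-→d20:-→d21:-→d22:-→d23:-→d24:H3 -> H3
  - 18.123.186.0/24 clear@24
  lookup 76.219.174.23: bits 01001100110110111010111000010111 walk d0:-→d1:-→d2:-→d3:-→d4:-→d5:-→d6:-→d7:-→d8:-→d9:-→d10:-→d11:-→d12:-→d13:-→d14:-→d15:-→d16:-→d17:-→d18:-→d19:-→d20:-→d21:-→d22:-→d23:-→d24:-→d25:-→d26:-→d27:-→d28:-→d29:-→d30:-→d31:-→d32:H3 -> H3
  + 18.123.184.0/22 (H2) depth=22
  + 76.219.172.0/22 (H3) depth=22
  lookup 192.204.9.206: bits ε walk d0:- -> no-route
  + 18.123.186.0/24 (H2) depth=24
  lookup 76.219.174.23: bits 01001100110110111010111000010111 walk d0:-→d1:-→d2:-→d3:-→d4:-→d5:-→d6:-→d7:-→d8:-→d9:-→d10:-→d11:-→d12:-→d13:-→d14:-→d15:-→d16:-→d17:-→d18:-→d19:-→d20:-→d21:-→d22:H3→d23:-→d24:-→d25:-→d26:-→d27:-→d28:-→d29:-→d30:-→d31:-→d32:H3 -> H3
  - 18.123.186.0/24 clear@24
  + 76.219.160.0/20 (H1) depth=20
  + 18.123.186.234/32 (H1) depth=32
  + 18.123.128.0/18 (H1) depth=18
  + 18.123.186.234/32 (H0) depth=32
  + 76.208.0.0/12 (H2) depth=12

== LOOKUPS ==
["H3","H3","no-route","H3"]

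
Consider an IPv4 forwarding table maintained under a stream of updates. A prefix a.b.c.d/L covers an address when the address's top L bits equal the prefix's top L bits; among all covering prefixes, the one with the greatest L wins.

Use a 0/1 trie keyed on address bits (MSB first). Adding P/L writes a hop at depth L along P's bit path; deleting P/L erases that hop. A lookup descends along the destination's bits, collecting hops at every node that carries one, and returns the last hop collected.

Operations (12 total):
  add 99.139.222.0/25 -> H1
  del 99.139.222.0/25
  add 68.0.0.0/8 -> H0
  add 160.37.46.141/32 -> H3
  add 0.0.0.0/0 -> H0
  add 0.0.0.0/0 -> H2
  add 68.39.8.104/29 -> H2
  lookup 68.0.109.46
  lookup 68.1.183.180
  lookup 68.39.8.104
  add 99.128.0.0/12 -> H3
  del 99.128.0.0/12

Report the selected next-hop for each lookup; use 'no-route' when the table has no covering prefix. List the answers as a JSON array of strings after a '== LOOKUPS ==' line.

Process each operation:
  add 99.139.222.0/25 -> H1 at depth 25
  del 99.139.222.0/25 (clear depth 25)
  add 68.0.0.0/8 -> H0 at depth 8
  add 160.37.46.141/32 -> H3 at depth 32
  add 0.0.0.0/0 -> H0 at depth 0
  add 0.0.0.0/0 -> H2 at depth 0
  add 68.39.8.104/29 -> H2 at depth 29
  lookup 68.0.109.46: bits 0100010000 walk d0:H2→d1:-→d2:-→d3:-→d4:-→d5:-→d6:-→d7:-→d8:H0→d9:-→d10:- -> H0
  lookup 68.1.183.180: bits 0100010000 walk d0:H2→d1:-→d2:-→d3:-→d4:-→d5:-→d6:-→d7:-→d8:H0→d9:-→d10:- -> H0
  lookup 68.39.8.104: bits 01000100001001110000100001101 walk d0:H2→d1:-→d2:-→d3:-→d4:-→d5:-→d6:-→d7:-→d8:H0→d9:-→d10:-→d11:-→d12:-→d13:-→d14:-→d15:-→d16:-→d17:-→d18:-→d19:-→d20:-→d21:-→d22:-→d23:-→d24:-→d25:-→d26:-→d27:-→d28:-→d29:H2 -> H2
  add 99.128.0.0/12 -> H3 at depth 12
  del 99.128.0.0/12 (clear depth 12)

== LOOKUPS ==
["H0","H0","H2"]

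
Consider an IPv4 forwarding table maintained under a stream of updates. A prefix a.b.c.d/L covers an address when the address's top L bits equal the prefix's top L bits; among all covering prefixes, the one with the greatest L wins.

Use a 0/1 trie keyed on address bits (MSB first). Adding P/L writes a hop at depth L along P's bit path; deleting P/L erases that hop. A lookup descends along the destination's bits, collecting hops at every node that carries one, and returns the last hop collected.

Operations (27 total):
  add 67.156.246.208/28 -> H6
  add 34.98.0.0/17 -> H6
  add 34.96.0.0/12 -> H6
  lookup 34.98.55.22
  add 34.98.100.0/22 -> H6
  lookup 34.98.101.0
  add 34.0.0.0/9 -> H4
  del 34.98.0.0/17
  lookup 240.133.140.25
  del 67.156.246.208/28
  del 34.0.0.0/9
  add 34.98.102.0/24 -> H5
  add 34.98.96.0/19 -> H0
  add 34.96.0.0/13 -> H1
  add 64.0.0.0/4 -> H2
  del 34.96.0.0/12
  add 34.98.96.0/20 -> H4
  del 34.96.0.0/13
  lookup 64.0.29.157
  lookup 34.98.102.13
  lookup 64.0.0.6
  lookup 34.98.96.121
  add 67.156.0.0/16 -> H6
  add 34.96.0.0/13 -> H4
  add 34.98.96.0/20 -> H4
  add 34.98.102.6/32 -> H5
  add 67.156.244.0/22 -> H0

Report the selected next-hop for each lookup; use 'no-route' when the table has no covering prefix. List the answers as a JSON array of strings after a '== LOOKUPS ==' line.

Trace:
  + 67.156.246.208/28 (H6) depth=28
  + 34.98.0.0/17 (H6) depth=17
  + 34.96.0.0/12 (H6) depth=12
  Q 34.98.55.22: descend 00100010011000100 ; hops seen [H6,H6] ; pick H6
  + 34.98.100.0/22 (H6) depth=22
  Q 34.98.101.0: descend 0010001001100010011001 ; hops seen [H6,H6,H6] ; pick H6
  + 34.0.0.0/9 (H4) depth=9
  del 34.98.0.0/17 (clear depth 17)
  Q 240.133.140.25: descend ε ; hops seen [∅] ; pick no-route
  del 67.156.246.208/28 (clear depth 28)
  del 34.0.0.0/9 (clear depth 9)
  + 34.98.102.0/24 (H5) depth=24
  + 34.98.96.0/19 (H0) depth=19
  + 34.96.0.0/13 (H1) depth=13
  + 64.0.0.0/4 (H2) depth=4
  del 34.96.0.0/12 (clear depth 12)
  + 34.98.96.0/20 (H4) depth=20
  del 34.96.0.0/13 (clear depth 13)
  Q 64.0.29.157: descend 010000 ; hops seen [H2] ; pick H2
  Q 34.98.102.13: descend 001000100110001001100110 ; hops seen [H0,H4,H6,H5] ; pick H5
  Q 64.0.0.6: descend 010000 ; hops seen [H2] ; pick H2
  Q 34.98.96.121: descend 001000100110001001100 ; hops seen [H0,H4] ; pick H4
  + 67.156.0.0/16 (H6) depth=16
  + 34.96.0.0/13 (H4) depth=13
  + 34.98.96.0/20 (H4) depth=20
  + 34.98.102.6/32 (H5) depth=32
  + 67.156.244.0/22 (H0) depth=22

== LOOKUPS ==
["H6","H6","no-route","H2","H5","H2","H4"]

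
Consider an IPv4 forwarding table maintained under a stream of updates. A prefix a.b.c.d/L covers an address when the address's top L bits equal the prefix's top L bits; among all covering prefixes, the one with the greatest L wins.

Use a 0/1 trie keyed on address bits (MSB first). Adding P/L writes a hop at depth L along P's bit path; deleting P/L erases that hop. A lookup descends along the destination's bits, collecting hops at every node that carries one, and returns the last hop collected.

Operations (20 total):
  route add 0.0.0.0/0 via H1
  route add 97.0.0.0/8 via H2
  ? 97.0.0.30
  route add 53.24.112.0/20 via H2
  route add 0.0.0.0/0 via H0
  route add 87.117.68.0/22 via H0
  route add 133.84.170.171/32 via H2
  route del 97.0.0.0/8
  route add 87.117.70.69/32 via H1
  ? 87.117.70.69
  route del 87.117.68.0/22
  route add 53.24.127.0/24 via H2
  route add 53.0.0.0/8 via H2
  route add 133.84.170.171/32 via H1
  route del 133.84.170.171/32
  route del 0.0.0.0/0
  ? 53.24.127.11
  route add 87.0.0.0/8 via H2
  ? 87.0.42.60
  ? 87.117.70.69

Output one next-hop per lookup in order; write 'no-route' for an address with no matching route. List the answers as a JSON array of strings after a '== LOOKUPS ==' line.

Trace:
  + 0.0.0.0/0 (H1) depth=0
  + 97.0.0.0/8 (H2) depth=8
  Q 97.0.0.30: descend 01100001 ; hops seen [H1,H2] ; pick H2
  + 53.24.112.0/20 (H2) depth=20
  + 0.0.0.0/0 (H0) depth=0
  + 87.117.68.0/22 (H0) depth=22
  + 133.84.170.171/32 (H2) depth=32
  del 97.0.0.0/8 (clear depth 8)
  + 87.117.70.69/32 (H1) depth=32
  Q 87.117.70.69: descend 01010111011101010100011001000101 ; hops seen [H0,H0,H1] ; pick H1
  del 87.117.68.0/22 (clear depth 22)
  + 53.24.127.0/24 (H2) depth=24
  + 53.0.0.0/8 (H2) depth=8
  + 133.84.170.171/32 (H1) depth=32
  del 133.84.170.171/32 (clear depth 32)
  del 0.0.0.0/0 (clear depth 0)
  Q 53.24.127.11: descend 001101010001100001111111 ; hops seen [H2,H2,H2] ; pick H2
  + 87.0.0.0/8 (H2) depth=8
  Q 87.0.42.60: descend 010101110 ; hops seen [H2] ; pick H2
  Q 87.117.70.69: descend 01010111011101010100011001000101 ; hops seen [H2,H1] ; pick H1

== LOOKUPS ==
["H2","H1","H2","H2","H1"]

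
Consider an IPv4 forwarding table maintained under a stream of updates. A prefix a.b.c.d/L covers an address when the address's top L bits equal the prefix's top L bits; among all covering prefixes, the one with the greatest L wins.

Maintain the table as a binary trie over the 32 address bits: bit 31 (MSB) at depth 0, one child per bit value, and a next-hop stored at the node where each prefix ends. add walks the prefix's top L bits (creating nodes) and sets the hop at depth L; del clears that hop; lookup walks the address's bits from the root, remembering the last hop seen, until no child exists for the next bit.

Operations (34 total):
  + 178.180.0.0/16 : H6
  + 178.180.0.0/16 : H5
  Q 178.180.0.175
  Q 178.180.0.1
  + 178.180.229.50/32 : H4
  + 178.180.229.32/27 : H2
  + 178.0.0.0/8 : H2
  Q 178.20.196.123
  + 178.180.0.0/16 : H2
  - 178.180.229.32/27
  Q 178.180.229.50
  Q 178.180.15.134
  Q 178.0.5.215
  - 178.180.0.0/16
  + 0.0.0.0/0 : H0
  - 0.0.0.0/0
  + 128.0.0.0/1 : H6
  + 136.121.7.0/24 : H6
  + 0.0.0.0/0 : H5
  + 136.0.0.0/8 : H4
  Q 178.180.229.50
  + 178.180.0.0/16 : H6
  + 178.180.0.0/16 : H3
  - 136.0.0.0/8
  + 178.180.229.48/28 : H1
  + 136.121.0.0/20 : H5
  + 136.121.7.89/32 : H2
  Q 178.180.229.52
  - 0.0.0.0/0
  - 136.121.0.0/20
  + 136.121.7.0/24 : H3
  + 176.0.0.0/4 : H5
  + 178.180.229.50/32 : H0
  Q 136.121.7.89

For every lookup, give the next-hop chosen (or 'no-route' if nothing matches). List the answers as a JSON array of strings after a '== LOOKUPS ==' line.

Apply in order:
  + 178.180.0.0/16 (H6) depth=16
  + 178.180.0.0/16 (H5) depth=16
  ? 178.180.0.175  path d0:-→d1:-→d2:-→d3:-→d4:-→d5:-→d6:-→d7:-→d8:-→d9:-→d10:-→d11:-→d12:-→d13:-→d14:-→d15:-→d16:H5  best=H5
  ? 178.180.0.1  path d0:-→d1:-→d2:-→d3:-→d4:-→d5:-→d6:-→d7:-→d8:-→d9:-→d10:-→d11:-→d12:-→d13:-→d14:-→d15:-→d16:H5  best=H5
  + 178.180.229.50/32 (H4) depth=32
  + 178.180.229.32/27 (H2) depth=27
  + 178.0.0.0/8 (H2) depth=8
  ? 178.20.196.123  path d0:-→d1:-→d2:-→d3:-→d4:-→d5:-→d6:-→d7:-→d8:H2  best=H2
  + 178.180.0.0/16 (H2) depth=16
  - 178.180.229.32/27 clear@27
  ? 178.180.229.50  path d0:-→d1:-→d2:-→d3:-→d4:-→d5:-→d6:-→d7:-→d8:H2→d9:-→d10:-→d11:-→d12:-→d13:-→d14:-→d15:-→d16:H2→d17:-→d18:-→d19:-→d20:-→d21:-→d22:-→d23:-→d24:-→d25:-→d26:-→d27:-→d28:-→d29:-→d30:-→d31:-→d32:H4  best=H4
  ? 178.180.15.134  path d0:-→d1:-→d2:-→d3:-→d4:-→d5:-→d6:-→d7:-→d8:H2→d9:-→d10:-→d11:-→d12:-→d13:-→d14:-→d15:-→d16:H2  best=H2
  ? 178.0.5.215  path d0:-→d1:-→d2:-→d3:-→d4:-→d5:-→d6:-→d7:-→d8:H2  best=H2
  - 178.180.0.0/16 clear@16
  + 0.0.0.0/0 (H0) depth=0
  - 0.0.0.0/0 clear@0
  + 128.0.0.0/1 (H6) depth=1
  + 136.121.7.0/24 (H6) depth=24
  + 0.0.0.0/0 (H5) depth=0
  + 136.0.0.0/8 (H4) depth=8
  ? 178.180.229.50  path d0:H5→d1:H6→d2:-→d3:-→d4:-→d5:-→d6:-→d7:-→d8:H2→d9:-→d10:-→d11:-→d12:-→d13:-→d14:-→d15:-→d16:-→d17:-→d18:-→d19:-→d20:-→d21:-→d22:-→d23:-→d24:-→d25:-→d26:-→d27:-→d28:-→d29:-→d30:-→d31:-→d32:H4  best=H4
  + 178.180.0.0/16 (H6) depth=16
  + 178.180.0.0/16 (H3) depth=16
  - 136.0.0.0/8 clear@8
  + 178.180.229.48/28 (H1) depth=28
  + 136.121.0.0/20 (H5) depth=20
  + 136.121.7.89/32 (H2) depth=32
  ? 178.180.229.52  path d0:H5→d1:H6→d2:-→d3:-→d4:-→d5:-→d6:-→d7:-→d8:H2→d9:-→d10:-→d11:-→d12:-→d13:-→d14:-→d15:-→d16:H3→d17:-→d18:-→d19:-→d20:-→d21:-→d22:-→d23:-→d24:-→d25:-→d26:-→d27:-→d28:H1→d29:-  best=H1
  - 0.0.0.0/0 clear@0
  - 136.121.0.0/20 clear@20
  + 136.121.7.0/24 (H3) depth=24
  + 176.0.0.0/4 (H5) depth=4
  + 178.180.229.50/32 (H0) depth=32
  ? 136.121.7.89  path d0:-→d1:H6→d2:-→d3:-→d4:-→d5:-→d6:-→d7:-→d8:-→d9:-→d10:-→d11:-→d12:-→d13:-→d14:-→d15:-→d16:-→d17:-→d18:-→d19:-→d20:-→d21:-→d22:-→d23:-→d24:H3→d25:-→d26:-→d27:-→d28:-→d29:-→d30:-→d31:-→d32:H2  best=H2

== LOOKUPS ==
["H5","H5","H2","H4","H2","H2","H4","H1","H2"]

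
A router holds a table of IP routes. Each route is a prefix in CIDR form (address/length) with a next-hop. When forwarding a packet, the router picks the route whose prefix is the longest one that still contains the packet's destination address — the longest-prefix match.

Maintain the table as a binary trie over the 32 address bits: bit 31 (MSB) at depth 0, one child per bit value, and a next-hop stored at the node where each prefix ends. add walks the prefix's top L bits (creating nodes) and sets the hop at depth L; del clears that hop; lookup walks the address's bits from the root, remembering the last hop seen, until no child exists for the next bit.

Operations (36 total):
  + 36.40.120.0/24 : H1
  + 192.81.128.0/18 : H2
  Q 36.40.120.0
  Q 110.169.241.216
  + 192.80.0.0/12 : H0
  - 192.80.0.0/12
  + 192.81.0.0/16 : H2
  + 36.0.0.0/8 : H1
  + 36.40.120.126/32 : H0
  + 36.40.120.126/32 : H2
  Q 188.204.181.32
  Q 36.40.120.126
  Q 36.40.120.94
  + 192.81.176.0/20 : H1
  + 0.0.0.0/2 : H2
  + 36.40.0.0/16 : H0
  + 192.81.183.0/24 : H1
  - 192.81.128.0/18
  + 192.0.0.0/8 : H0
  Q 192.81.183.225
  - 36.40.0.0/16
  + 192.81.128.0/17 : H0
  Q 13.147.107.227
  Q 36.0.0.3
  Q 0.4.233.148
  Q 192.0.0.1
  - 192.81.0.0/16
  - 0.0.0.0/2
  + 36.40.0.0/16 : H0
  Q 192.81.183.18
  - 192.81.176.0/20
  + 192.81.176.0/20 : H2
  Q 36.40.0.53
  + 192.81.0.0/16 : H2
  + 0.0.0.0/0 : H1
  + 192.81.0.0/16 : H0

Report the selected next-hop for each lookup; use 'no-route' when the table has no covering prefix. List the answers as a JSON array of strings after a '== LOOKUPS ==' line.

Apply in order:
  add 36.40.120.0/24 -> H1 at depth 24
  add 192.81.128.0/18 -> H2 at depth 18
  ? 36.40.120.0  path d0:-→d1:-→d2:-→d3:-→d4:-→d5:-→d6:-→d7:-→d8:-→d9:-→d10:-→d11:-→d12:-→d13:-→d14:-→d15:-→d16:-→d17:-→d18:-→d19:-→d20:-→d21:-→d22:-→d23:-→d24:H1  best=H1
  ? 110.169.241.216  path d0:-→d1:-  best=no-route
  add 192.80.0.0/12 -> H0 at depth 12
  - 192.80.0.0/12 clear@12
  add 192.81.0.0/16 -> H2 at depth 16
  add 36.0.0.0/8 -> H1 at depth 8
  add 36.40.120.126/32 -> H0 at depth 32
  add 36.40.120.126/32 -> H2 at depth 32
  ? 188.204.181.32  path d0:-→d1:-  best=no-route
  ? 36.40.120.126  path d0:-→d1:-→d2:-→d3:-→d4:-→d5:-→d6:-→d7:-→d8:H1→d9:-→d10:-→d11:-→d12:-→d13:-→d14:-→d15:-→d16:-→d17:-→d18:-→d19:-→d20:-→d21:-→d22:-→d23:-→d24:H1→d25:-→d26:-→d27:-→d28:-→d29:-→d30:-→d31:-→d32:H2  best=H2
  ? 36.40.120.94  path d0:-→d1:-→d2:-→d3:-→d4:-→d5:-→d6:-→d7:-→d8:H1→d9:-→d10:-→d11:-→d12:-→d13:-→d14:-→d15:-→d16:-→d17:-→d18:-→d19:-→d20:-→d21:-→d22:-→d23:-→d24:H1→d25:-→d26:-  best=H1
  add 192.81.176.0/20 -> H1 at depth 20
  add 0.0.0.0/2 -> H2 at depth 2
  add 36.40.0.0/16 -> H0 at depth 16
  add 192.81.183.0/24 -> H1 at depth 24
  - 192.81.128.0/18 clear@18
  add 192.0.0.0/8 -> H0 at depth 8
  ? 192.81.183.225  path d0:-→d1:-→d2:-→d3:-→d4:-→d5:-→d6:-→d7:-→d8:H0→d9:-→d10:-→d11:-→d12:-→d13:-→d14:-→d15:-→d16:H2→d17:-→d18:-→d19:-→d20:H1→d21:-→d22:-→d23:-→d24:H1  best=H1
  - 36.40.0.0/16 clear@16
  add 192.81.128.0/17 -> H0 at depth 17
  ? 13.147.107.227  path d0:-→d1:-→d2:H2  best=H2
  ? 36.0.0.3  path d0:-→d1:-→d2:H2→d3:-→d4:-→d5:-→d6:-→d7:-→d8:H1→d9:-→d10:-  best=H1
  ? 0.4.233.148  path d0:-→d1:-→d2:H2  best=H2
  ? 192.0.0.1  path d0:-→d1:-→d2:-→d3:-→d4:-→d5:-→d6:-→d7:-→d8:H0→d9:-  best=H0
  - 192.81.0.0/16 clear@16
  - 0.0.0.0/2 clear@2
  add 36.40.0.0/16 -> H0 at depth 16
  ? 192.81.183.18  path d0:-→d1:-→d2:-→d3:-→d4:-→d5:-→d6:-→d7:-→d8:H0→d9:-→d10:-→d11:-→d12:-→d13:-→d14:-→d15:-→d16:-→d17:H0→d18:-→d19:-→d20:H1→d21:-→d22:-→d23:-→d24:H1  best=H1
  - 192.81.176.0/20 clear@20
  add 192.81.176.0/20 -> H2 at depth 20
  ? 36.40.0.53  path d0:-→d1:-→d2:-→d3:-→d4:-→d5:-→d6:-→d7:-→d8:H1→d9:-→d10:-→d11:-→d12:-→d13:-→d14:-→d15:-→d16:H0→d17:-  best=H0
  add 192.81.0.0/16 -> H2 at depth 16
  add 0.0.0.0/0 -> H1 at depth 0
  add 192.81.0.0/16 -> H0 at depth 16

== LOOKUPS ==
["H1","no-route","no-route","H2","H1","H1","H2","H1","H2","H0","H1","H0"]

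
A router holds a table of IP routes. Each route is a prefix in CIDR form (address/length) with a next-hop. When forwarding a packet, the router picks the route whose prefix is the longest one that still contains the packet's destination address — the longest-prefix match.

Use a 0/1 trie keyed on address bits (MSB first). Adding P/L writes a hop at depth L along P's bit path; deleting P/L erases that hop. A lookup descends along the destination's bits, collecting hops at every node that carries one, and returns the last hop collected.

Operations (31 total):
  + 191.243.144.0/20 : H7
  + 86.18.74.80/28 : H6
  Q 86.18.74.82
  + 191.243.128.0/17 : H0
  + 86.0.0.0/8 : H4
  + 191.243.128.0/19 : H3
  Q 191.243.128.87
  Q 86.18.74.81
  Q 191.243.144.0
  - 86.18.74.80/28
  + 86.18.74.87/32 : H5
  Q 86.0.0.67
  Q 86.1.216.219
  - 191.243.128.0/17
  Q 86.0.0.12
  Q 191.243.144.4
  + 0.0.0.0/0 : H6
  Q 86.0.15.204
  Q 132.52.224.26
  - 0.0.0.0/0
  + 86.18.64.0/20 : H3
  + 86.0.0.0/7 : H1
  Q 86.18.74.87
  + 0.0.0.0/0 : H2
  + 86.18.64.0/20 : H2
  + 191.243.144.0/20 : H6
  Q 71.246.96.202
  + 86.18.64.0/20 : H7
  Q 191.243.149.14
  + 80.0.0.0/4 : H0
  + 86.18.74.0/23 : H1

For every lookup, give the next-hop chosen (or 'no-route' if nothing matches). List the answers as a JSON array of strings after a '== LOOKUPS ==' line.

Apply in order:
  add 191.243.144.0/20 -> H7 at depth 20
  add 86.18.74.80/28 -> H6 at depth 28
  lookup 86.18.74.82: bits 0101011000010010010010100101 walk d0:-→d1:-→d2:-→d3:-→d4:-→d5:-→d6:-→d7:-→d8:-→d9:-→d10:-→d11:-→d12:-→d13:-→d14:-→d15:-→d16:-→d17:-→d18:-→d19:-→d20:-→d21:-→d22:-→d23:-→d24:-→d25:-→d26:-→d27:-→d28:H6 -> H6
  add 191.243.128.0/17 -> H0 at depth 17
  add 86.0.0.0/8 -> H4 at depth 8
  add 191.243.128.0/19 -> H3 at depth 19
  lookup 191.243.128.87: bits 1011111111110011100 walk d0:-→d1:-→d2:-→d3:-→d4:-→d5:-→d6:-→d7:-→d8:-→d9:-→d10:-→d11:-→d12:-→d13:-→d14:-→d15:-→d16:-→d17:H0→d18:-→d19:H3 -> H3
  lookup 86.18.74.81: bits 0101011000010010010010100101 walk d0:-→d1:-→d2:-→d3:-→d4:-→d5:-→d6:-→d7:-→d8:H4→d9:-→d10:-→d11:-→d12:-→d13:-→d14:-→d15:-→d16:-→d17:-→d18:-→d19:-→d20:-→d21:-→d22:-→d23:-→d24:-→d25:-→d26:-→d27:-→d28:H6 -> H6
  lookup 191.243.144.0: bits 10111111111100111001 walk d0:-→d1:-→d2:-→d3:-→d4:-→d5:-→d6:-→d7:-→d8:-→d9:-→d10:-→d11:-→d12:-→d13:-→d14:-→d15:-→d16:-→d17:H0→d18:-→d19:H3→d20:H7 -> H7
  - 86.18.74.80/28 clear@28
  add 86.18.74.87/32 -> H5 at depth 32
  lookup 86.0.0.67: bits 01010110000 walk d0:-→d1:-→d2:-→d3:-→d4:-→d5:-→d6:-→d7:-→d8:H4→d9:-→d10:-→d11:- -> H4
  lookup 86.1.216.219: bits 01010110000 walk d0:-→d1:-→d2:-→d3:-→d4:-→d5:-→d6:-→d7:-→d8:H4→d9:-→d10:-→d11:- -> H4
  - 191.243.128.0/17 clear@17
  lookup 86.0.0.12: bits 01010110000 walk d0:-→d1:-→d2:-→d3:-→d4:-→d5:-→d6:-→d7:-→d8:H4→d9:-→d10:-→d11:- -> H4
  lookup 191.243.144.4: bits 10111111111100111001 walk d0:-→d1:-→d2:-→d3:-→d4:-→d5:-→d6:-→d7:-→d8:-→d9:-→d10:-→d11:-→d12:-→d13:-→d14:-→d15:-→d16:-→d17:-→d18:-→d19:H3→d20:H7 -> H7
  add 0.0.0.0/0 -> H6 at depth 0
  lookup 86.0.15.204: bits 01010110000 walk d0:H6→d1:-→d2:-→d3:-→d4:-→d5:-→d6:-→d7:-→d8:H4→d9:-→d10:-→d11:- -> H4
  lookup 132.52.224.26: bits 10 walk d0:H6→d1:-→d2:- -> H6
  - 0.0.0.0/0 clear@0
  add 86.18.64.0/20 -> H3 at depth 20
  add 86.0.0.0/7 -> H1 at depth 7
  lookup 86.18.74.87: bits 01010110000100100100101001010111 walk d0:-→d1:-→d2:-→d3:-→d4:-→d5:-→d6:-→d7:H1→d8:H4→d9:-→d10:-→d11:-→d12:-→d13:-→d14:-→d15:-→d16:-→d17:-→d18:-→d19:-→d20:H3→d21:-→d22:-→d23:-→d24:-→d25:-→d26:-→d27:-→d28:-→d29:-→d30:-→d31:-→d32:H5 -> H5
  add 0.0.0.0/0 -> H2 at depth 0
  add 86.18.64.0/20 -> H2 at depth 20
  add 191.243.144.0/20 -> H6 at depth 20
  lookup 71.246.96.202: bits 010 walk d0:H2→d1:-→d2:-→d3:- -> H2
  add 86.18.64.0/20 -> H7 at depth 20
  lookup 191.243.149.14: bits 10111111111100111001 walk d0:H2→d1:-→d2:-→d3:-→d4:-→d5:-→d6:-→d7:-→d8:-→d9:-→d10:-→d11:-→d12:-→d13:-→d14:-→d15:-→d16:-→d17:-→d18:-→d19:H3→d20:H6 -> H6
  add 80.0.0.0/4 -> H0 at depth 4
  add 86.18.74.0/23 -> H1 at depth 23

== LOOKUPS ==
["H6","H3","H6","H7","H4","H4","H4","H7","H4","H6","H5","H2","H6"]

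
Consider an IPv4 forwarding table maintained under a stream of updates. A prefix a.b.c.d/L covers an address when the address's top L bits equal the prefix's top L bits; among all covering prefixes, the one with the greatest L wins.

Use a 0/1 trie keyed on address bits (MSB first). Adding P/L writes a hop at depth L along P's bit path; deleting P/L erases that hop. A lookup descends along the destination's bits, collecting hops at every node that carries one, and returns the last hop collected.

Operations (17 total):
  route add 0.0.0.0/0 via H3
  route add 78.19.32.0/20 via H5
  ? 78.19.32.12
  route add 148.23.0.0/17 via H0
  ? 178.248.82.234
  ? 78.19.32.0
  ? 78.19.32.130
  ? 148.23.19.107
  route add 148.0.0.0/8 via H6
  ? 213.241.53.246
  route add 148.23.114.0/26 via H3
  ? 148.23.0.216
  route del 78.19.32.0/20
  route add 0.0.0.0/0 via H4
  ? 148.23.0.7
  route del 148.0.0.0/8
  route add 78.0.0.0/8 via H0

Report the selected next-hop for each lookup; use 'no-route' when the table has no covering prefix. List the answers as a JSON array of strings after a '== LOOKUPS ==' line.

Process each operation:
  add 0.0.0.0/0 -> H3 at depth 0
  add 78.19.32.0/20 -> H5 at depth 20
  Q 78.19.32.12: descend 01001110000100110010 ; hops seen [H3,H5] ; pick H5
  add 148.23.0.0/17 -> H0 at depth 17
  Q 178.248.82.234: descend 10 ; hops seen [H3] ; pick H3
  Q 78.19.32.0: descend 01001110000100110010 ; hops seen [H3,H5] ; pick H5
  Q 78.19.32.130: descend 01001110000100110010 ; hops seen [H3,H5] ; pick H5
  Q 148.23.19.107: descend 10010100000101110 ; hops seen [H3,H0] ; pick H0
  add 148.0.0.0/8 -> H6 at depth 8
  Q 213.241.53.246: descend 1 ; hops seen [H3] ; pick H3
  add 148.23.114.0/26 -> H3 at depth 26
  Q 148.23.0.216: descend 10010100000101110 ; hops seen [H3,H6,H0] ; pick H0
  - 78.19.32.0/20 clear@20
  add 0.0.0.0/0 -> H4 at depth 0
  Q 148.23.0.7: descend 10010100000101110 ; hops seen [H4,H6,H0] ; pick H0
  - 148.0.0.0/8 clear@8
  add 78.0.0.0/8 -> H0 at depth 8

== LOOKUPS ==
["H5","H3","H5","H5","H0","H3","H0","H0"]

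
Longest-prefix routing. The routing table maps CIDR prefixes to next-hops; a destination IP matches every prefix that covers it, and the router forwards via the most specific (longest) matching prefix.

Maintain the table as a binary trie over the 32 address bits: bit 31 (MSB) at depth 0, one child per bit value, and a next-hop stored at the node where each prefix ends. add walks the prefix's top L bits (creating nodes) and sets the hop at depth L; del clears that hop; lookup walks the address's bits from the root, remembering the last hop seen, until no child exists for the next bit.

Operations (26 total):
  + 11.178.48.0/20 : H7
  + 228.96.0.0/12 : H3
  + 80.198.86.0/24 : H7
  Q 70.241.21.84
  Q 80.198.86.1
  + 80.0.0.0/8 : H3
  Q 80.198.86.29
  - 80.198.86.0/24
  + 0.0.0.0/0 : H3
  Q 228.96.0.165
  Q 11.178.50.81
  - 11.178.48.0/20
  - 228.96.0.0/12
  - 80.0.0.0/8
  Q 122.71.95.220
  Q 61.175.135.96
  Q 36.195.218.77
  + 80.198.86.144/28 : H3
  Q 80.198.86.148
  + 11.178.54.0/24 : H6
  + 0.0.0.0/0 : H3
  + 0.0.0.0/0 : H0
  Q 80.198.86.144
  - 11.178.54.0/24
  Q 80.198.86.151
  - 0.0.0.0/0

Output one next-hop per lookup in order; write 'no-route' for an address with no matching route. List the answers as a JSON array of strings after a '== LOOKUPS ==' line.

Apply in order:
  add 11.178.48.0/20 -> H7 at depth 20
  add 228.96.0.0/12 -> H3 at depth 12
  add 80.198.86.0/24 -> H7 at depth 24
  Q 70.241.21.84: descend 010 ; hops seen [∅] ; pick no-route
  Q 80.198.86.1: descend 010100001100011001010110 ; hops seen [H7] ; pick H7
  add 80.0.0.0/8 -> H3 at depth 8
  Q 80.198.86.29: descend 010100001100011001010110 ; hops seen [H3,H7] ; pick H7
  - 80.198.86.0/24 clear@24
  add 0.0.0.0/0 -> H3 at depth 0
  Q 228.96.0.165: descend 111001000110 ; hops seen [H3,H3] ; pick H3
  Q 11.178.50.81: descend 00001011101100100011 ; hops seen [H3,H7] ; pick H7
  - 11.178.48.0/20 clear@20
  - 228.96.0.0/12 clear@12
  - 80.0.0.0/8 clear@8
  Q 122.71.95.220: descend 01 ; hops seen [H3] ; pick H3
  Q 61.175.135.96: descend 00 ; hops seen [H3] ; pick H3
  Q 36.195.218.77: descend 00 ; hops seen [H3] ; pick H3
  add 80.198.86.144/28 -> H3 at depth 28
  Q 80.198.86.148: descend 0101000011000110010101101001 ; hops seen [H3,H3] ; pick H3
  add 11.178.54.0/24 -> H6 at depth 24
  add 0.0.0.0/0 -> H3 at depth 0
  add 0.0.0.0/0 -> H0 at depth 0
  Q 80.198.86.144: descend 0101000011000110010101101001 ; hops seen [H0,H3] ; pick H3
  - 11.178.54.0/24 clear@24
  Q 80.198.86.151: descend 0101000011000110010101101001 ; hops seen [H0,H3] ; pick H3
  - 0.0.0.0/0 clear@0

== LOOKUPS ==
["no-route","H7","H7","H3","H7","H3","H3","H3","H3","H3","H3"]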